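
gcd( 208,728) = 104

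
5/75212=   5/75212 = 0.00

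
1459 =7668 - 6209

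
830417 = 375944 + 454473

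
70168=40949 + 29219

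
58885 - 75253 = -16368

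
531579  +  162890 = 694469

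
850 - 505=345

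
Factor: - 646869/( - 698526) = 2^( - 1)*3^( - 1)*151^( - 1)*839^1 = 839/906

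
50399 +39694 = 90093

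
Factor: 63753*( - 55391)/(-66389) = 3531342423/66389 = 3^1*7^1*41^1*79^1*193^1*197^ ( - 1 ) *269^1*337^( - 1 )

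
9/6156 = 1/684 = 0.00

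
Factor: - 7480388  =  -2^2*1870097^1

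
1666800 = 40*41670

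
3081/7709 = 237/593= 0.40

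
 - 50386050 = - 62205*810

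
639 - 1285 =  - 646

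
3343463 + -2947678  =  395785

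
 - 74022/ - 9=8224 + 2/3 = 8224.67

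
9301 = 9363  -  62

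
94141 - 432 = 93709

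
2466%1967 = 499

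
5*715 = 3575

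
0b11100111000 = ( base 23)3B8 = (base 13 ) ac2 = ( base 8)3470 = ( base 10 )1848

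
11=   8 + 3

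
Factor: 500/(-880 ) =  - 25/44 = -2^( - 2)*5^2*11^(-1)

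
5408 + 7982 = 13390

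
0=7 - 7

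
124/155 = 4/5 = 0.80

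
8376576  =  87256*96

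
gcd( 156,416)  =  52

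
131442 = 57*2306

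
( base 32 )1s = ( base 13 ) 48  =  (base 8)74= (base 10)60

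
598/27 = 598/27 = 22.15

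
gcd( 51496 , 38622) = 12874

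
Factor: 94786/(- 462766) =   -  43^ ( - 1)*83^1*571^1*5381^(  -  1 ) = -  47393/231383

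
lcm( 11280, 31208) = 936240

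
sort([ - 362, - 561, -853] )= [ - 853 , - 561, - 362]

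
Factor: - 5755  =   - 5^1*1151^1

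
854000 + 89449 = 943449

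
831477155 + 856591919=1688069074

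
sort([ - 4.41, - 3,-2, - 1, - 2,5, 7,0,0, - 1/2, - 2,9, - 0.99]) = [ - 4.41,  -  3, - 2, - 2, -2, - 1, - 0.99, - 1/2, 0, 0, 5, 7 , 9] 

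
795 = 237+558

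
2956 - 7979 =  - 5023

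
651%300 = 51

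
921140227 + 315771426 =1236911653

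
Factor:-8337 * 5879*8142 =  - 399065661666 = -2^1*3^2*7^1*23^1*59^1*397^1*5879^1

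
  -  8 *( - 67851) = 542808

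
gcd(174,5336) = 58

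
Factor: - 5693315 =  - 5^1 * 307^1*3709^1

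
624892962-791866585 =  - 166973623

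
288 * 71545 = 20604960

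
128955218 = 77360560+51594658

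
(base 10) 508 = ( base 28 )I4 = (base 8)774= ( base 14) 284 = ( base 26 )JE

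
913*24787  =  22630531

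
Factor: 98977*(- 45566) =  - 4509985982 = - 2^1*29^1*3413^1*22783^1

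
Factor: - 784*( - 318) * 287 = 2^5 * 3^1 * 7^3*41^1*53^1 = 71552544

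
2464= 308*8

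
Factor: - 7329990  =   - 2^1*3^1*5^1  *244333^1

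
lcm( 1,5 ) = 5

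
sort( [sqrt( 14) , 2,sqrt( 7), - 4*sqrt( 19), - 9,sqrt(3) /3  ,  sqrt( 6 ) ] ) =[-4* sqrt( 19 ), - 9,sqrt( 3 ) /3,  2 , sqrt(6 ), sqrt(7 ),sqrt (14)] 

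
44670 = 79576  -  34906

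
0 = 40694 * 0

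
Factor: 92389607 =92389607^1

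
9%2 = 1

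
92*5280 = 485760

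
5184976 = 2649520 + 2535456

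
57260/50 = 5726/5 = 1145.20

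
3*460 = 1380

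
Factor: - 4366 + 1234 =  - 3132 = - 2^2*3^3*29^1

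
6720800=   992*6775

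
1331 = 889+442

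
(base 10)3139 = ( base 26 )4gj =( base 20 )7GJ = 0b110001000011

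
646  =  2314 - 1668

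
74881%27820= 19241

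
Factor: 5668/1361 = 2^2*13^1*109^1*1361^( - 1 )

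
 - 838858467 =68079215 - 906937682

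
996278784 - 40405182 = 955873602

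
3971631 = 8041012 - 4069381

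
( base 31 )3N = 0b1110100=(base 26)4C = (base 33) 3h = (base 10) 116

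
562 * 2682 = 1507284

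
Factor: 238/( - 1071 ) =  - 2^1*3^( - 2 ) =- 2/9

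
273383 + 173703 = 447086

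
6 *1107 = 6642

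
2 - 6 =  - 4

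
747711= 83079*9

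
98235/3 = 32745 = 32745.00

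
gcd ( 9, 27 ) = 9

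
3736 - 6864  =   - 3128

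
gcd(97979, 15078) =7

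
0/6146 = 0 = 0.00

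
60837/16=3802 + 5/16 =3802.31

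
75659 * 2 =151318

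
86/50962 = 43/25481 = 0.00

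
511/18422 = 511/18422 = 0.03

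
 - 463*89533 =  - 41453779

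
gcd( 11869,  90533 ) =1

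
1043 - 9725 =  - 8682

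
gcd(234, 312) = 78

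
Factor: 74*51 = 3774  =  2^1*3^1 * 17^1*37^1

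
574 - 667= - 93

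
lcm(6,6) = 6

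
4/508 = 1/127 = 0.01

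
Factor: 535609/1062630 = 2^( - 1) * 3^(  -  2 )*5^( - 1)*11807^( - 1)* 535609^1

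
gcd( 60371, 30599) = 827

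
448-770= -322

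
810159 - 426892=383267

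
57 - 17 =40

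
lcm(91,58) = 5278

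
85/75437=85/75437 = 0.00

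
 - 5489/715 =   -  499/65 =-7.68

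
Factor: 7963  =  7963^1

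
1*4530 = 4530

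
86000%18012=13952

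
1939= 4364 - 2425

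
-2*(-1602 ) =3204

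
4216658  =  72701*58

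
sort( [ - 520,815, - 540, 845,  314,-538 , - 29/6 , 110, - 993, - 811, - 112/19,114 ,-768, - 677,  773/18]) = [  -  993 ,-811, - 768,- 677,  -  540, - 538,  -  520, - 112/19, - 29/6, 773/18, 110, 114, 314, 815,845 ]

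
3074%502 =62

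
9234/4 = 2308  +  1/2=2308.50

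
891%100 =91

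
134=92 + 42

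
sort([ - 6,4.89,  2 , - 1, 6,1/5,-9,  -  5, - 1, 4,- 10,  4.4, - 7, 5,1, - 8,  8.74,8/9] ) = [ - 10, - 9, - 8, - 7, - 6, - 5,- 1, - 1, 1/5,  8/9, 1, 2, 4 , 4.4,4.89, 5, 6,8.74] 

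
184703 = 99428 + 85275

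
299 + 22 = 321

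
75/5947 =75/5947 = 0.01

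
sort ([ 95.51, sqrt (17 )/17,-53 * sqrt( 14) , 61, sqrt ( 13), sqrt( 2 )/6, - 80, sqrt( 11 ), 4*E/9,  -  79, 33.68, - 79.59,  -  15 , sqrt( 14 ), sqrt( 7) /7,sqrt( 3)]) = [ - 53*sqrt( 14), - 80, - 79.59, - 79, - 15,sqrt(2)/6,sqrt( 17)/17, sqrt(7 ) /7,  4*E/9, sqrt( 3), sqrt(11),sqrt( 13),sqrt( 14), 33.68,61,  95.51 ] 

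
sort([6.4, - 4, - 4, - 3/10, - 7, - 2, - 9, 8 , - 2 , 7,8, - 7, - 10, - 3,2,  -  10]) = [ - 10, - 10,  -  9, - 7, - 7,-4, - 4,-3, - 2, - 2, - 3/10, 2,6.4,7, 8,8]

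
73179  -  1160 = 72019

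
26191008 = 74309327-48118319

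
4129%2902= 1227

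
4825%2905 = 1920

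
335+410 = 745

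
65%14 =9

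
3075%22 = 17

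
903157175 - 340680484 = 562476691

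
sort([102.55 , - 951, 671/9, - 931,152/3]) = [ - 951,-931,152/3, 671/9, 102.55 ] 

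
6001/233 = 25  +  176/233= 25.76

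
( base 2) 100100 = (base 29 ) 17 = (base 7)51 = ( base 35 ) 11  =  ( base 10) 36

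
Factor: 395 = 5^1*79^1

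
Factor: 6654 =2^1*3^1*1109^1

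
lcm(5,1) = 5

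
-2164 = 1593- 3757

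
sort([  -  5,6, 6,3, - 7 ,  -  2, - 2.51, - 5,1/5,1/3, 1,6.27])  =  [ - 7, - 5, - 5, -2.51 ,- 2,1/5,1/3,1, 3,  6,6,6.27 ] 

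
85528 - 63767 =21761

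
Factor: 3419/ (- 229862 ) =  - 2^( - 1 )*13^1*19^(  -  1)*23^(  -  1) = - 13/874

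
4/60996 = 1/15249 =0.00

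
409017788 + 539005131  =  948022919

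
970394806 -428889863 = 541504943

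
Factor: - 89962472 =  - 2^3*379^1*29671^1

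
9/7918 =9/7918 = 0.00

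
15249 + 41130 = 56379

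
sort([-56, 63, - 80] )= [ - 80, - 56,63 ] 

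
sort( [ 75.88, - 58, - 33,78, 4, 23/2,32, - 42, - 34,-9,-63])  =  [ - 63 , - 58, - 42, - 34,- 33,- 9,4 , 23/2, 32,75.88,78]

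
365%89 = 9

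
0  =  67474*0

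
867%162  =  57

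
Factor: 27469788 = 2^2*3^1*2289149^1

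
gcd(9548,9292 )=4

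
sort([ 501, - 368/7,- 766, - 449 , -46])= [ - 766,  -  449, - 368/7 , - 46, 501]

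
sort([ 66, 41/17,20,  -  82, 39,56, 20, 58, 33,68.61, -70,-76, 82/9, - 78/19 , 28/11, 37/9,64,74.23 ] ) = [ - 82 , - 76, - 70, - 78/19 , 41/17, 28/11, 37/9,  82/9,  20,20,33,39 , 56, 58, 64, 66, 68.61,74.23]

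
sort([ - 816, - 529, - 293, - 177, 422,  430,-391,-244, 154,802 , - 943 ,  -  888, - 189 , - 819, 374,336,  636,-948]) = [- 948 ,-943, -888,  -  819 , - 816, - 529,-391 , - 293, - 244 , - 189,-177 , 154, 336, 374,422, 430,636,802]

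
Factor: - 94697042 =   -  2^1*11^1*127^1*33893^1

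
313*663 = 207519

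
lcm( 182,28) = 364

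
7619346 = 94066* 81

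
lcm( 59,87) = 5133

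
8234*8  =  65872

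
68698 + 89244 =157942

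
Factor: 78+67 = 5^1  *  29^1 = 145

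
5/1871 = 5/1871 = 0.00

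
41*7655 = 313855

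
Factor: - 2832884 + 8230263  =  5397379= 13^1*31^1*59^1* 227^1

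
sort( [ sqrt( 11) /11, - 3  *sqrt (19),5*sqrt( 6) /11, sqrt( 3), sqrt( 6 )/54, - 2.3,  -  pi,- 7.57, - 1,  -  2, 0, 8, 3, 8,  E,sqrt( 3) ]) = [- 3*sqrt(19),-7.57,-pi,-2.3, - 2,  -  1,  0,  sqrt ( 6)/54, sqrt(11) /11, 5*sqrt ( 6 )/11  ,  sqrt ( 3), sqrt( 3), E, 3,  8, 8]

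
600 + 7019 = 7619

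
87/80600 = 87/80600 = 0.00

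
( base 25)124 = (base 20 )1DJ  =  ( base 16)2A7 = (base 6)3051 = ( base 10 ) 679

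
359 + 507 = 866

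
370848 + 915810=1286658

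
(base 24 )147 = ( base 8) 1247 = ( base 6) 3051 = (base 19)1ge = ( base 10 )679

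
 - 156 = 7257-7413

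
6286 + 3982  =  10268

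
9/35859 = 3/11953 = 0.00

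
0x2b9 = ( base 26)10L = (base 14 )37b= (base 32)lp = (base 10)697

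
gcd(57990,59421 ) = 3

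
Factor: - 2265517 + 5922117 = 3656600 = 2^3*5^2*47^1*  389^1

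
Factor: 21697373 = 19^1*1141967^1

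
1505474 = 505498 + 999976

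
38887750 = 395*98450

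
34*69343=2357662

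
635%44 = 19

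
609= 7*87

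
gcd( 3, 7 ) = 1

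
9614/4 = 4807/2 = 2403.50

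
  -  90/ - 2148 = 15/358=0.04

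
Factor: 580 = 2^2* 5^1 * 29^1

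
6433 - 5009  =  1424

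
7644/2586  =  1274/431 = 2.96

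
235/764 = 235/764 = 0.31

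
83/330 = 83/330 = 0.25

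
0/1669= 0  =  0.00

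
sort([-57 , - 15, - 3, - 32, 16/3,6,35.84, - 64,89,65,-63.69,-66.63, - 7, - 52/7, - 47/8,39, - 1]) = [ - 66.63, - 64, - 63.69, - 57, - 32, - 15, - 52/7, -7, - 47/8, - 3, - 1,16/3, 6 , 35.84,39,65,  89 ]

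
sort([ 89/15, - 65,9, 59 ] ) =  [-65, 89/15,9, 59 ] 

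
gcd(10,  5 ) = 5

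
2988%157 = 5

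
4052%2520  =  1532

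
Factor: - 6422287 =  - 101^1*63587^1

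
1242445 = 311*3995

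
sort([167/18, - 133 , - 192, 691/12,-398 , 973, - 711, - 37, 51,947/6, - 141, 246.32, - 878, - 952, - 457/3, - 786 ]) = [ - 952,  -  878,  -  786,- 711, - 398,  -  192, - 457/3,- 141,  -  133  , - 37, 167/18, 51, 691/12, 947/6, 246.32, 973 ] 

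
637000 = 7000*91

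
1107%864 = 243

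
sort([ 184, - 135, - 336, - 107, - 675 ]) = [ -675, - 336,-135, - 107,184 ] 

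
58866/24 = 2452 +3/4=2452.75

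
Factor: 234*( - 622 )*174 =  - 25325352 = - 2^3*3^3  *13^1*29^1*311^1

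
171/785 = 171/785 = 0.22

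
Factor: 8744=2^3 * 1093^1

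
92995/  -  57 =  - 1632 + 29/57 = -  1631.49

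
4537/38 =119  +  15/38 = 119.39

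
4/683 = 4/683 = 0.01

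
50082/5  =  10016 + 2/5 =10016.40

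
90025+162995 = 253020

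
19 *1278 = 24282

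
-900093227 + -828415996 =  - 1728509223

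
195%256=195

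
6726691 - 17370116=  - 10643425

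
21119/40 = 527  +  39/40 =527.98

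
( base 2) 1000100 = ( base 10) 68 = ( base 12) 58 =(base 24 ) 2K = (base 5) 233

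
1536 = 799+737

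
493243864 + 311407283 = 804651147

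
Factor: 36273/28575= 3^(  -  1)*5^( - 2 ) * 107^1  *113^1*127^ ( - 1 ) = 12091/9525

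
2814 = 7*402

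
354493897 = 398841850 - 44347953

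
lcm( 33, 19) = 627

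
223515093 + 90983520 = 314498613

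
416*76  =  31616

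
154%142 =12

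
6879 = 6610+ 269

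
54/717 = 18/239 = 0.08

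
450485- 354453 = 96032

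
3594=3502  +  92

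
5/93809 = 5/93809 = 0.00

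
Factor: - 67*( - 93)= 3^1* 31^1 * 67^1 = 6231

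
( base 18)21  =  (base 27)1A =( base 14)29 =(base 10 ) 37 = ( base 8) 45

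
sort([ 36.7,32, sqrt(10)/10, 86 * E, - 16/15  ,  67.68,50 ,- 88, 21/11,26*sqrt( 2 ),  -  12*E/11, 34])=[-88,-12 *E/11, -16/15,sqrt (10 ) /10,  21/11,32,34 , 36.7,26*sqrt(2),50,67.68,86*E]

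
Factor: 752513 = 752513^1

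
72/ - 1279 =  - 72/1279 = -0.06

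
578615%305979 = 272636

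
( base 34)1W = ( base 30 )26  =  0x42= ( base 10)66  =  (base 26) 2E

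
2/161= 2/161 = 0.01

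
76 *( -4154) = -315704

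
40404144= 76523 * 528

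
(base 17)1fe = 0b1000101110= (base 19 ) 1a7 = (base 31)I0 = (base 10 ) 558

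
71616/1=71616=71616.00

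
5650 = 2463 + 3187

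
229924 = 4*57481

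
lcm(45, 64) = 2880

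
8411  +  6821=15232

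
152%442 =152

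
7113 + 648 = 7761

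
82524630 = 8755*9426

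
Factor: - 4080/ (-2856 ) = 10/7  =  2^1*5^1 * 7^( - 1)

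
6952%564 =184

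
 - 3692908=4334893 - 8027801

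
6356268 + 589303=6945571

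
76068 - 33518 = 42550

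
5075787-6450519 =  - 1374732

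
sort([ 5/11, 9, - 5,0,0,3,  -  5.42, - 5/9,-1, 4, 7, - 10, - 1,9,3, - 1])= [ - 10, - 5.42, - 5, - 1, - 1, - 1, - 5/9, 0, 0,5/11,3,3,4,7,9 , 9 ]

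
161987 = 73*2219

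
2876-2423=453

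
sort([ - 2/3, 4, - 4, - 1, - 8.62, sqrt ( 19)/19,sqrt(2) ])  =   [ - 8.62 , - 4, - 1, - 2/3, sqrt(19 ) /19, sqrt (2 ), 4 ]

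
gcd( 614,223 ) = 1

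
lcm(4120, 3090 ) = 12360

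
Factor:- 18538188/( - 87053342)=9269094/43526671 = 2^1*3^1*1931^( - 1)*22541^( - 1)*1544849^1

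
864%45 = 9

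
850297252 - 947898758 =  - 97601506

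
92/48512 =23/12128=   0.00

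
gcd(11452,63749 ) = 7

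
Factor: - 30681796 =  - 2^2 * 317^1*24197^1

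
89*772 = 68708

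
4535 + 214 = 4749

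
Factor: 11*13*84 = 2^2 * 3^1*7^1*11^1 * 13^1= 12012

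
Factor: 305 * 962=293410 = 2^1*5^1*13^1 * 37^1* 61^1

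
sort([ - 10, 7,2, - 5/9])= [ - 10, - 5/9, 2 , 7 ] 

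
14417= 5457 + 8960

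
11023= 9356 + 1667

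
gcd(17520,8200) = 40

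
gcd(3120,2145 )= 195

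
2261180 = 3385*668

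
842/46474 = 421/23237 = 0.02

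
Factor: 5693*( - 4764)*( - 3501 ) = 94952203452 = 2^2*3^3*389^1*397^1*5693^1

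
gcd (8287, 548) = 1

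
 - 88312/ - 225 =88312/225 = 392.50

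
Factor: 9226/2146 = 7^1*29^( - 1)*37^ ( - 1 )*659^1 =4613/1073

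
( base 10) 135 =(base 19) 72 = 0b10000111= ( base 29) 4J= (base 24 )5f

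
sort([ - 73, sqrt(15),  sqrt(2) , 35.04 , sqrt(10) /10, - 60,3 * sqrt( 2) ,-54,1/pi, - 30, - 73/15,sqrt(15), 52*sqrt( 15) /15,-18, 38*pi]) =[-73, - 60, - 54, - 30, - 18,-73/15 , sqrt( 10) /10, 1/pi,  sqrt(2),sqrt(15),sqrt ( 15), 3 * sqrt(2 ),52 * sqrt(15 ) /15,35.04,38*pi] 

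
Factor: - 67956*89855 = -2^2*3^1*5^1 * 7^1*809^1* 17971^1=-6106186380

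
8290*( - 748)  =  -6200920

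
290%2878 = 290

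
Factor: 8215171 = 8215171^1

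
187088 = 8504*22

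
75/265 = 15/53 = 0.28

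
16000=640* 25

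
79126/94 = 39563/47 = 841.77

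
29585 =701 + 28884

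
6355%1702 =1249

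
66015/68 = 66015/68 = 970.81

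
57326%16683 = 7277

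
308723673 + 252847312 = 561570985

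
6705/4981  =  1 + 1724/4981 = 1.35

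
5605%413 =236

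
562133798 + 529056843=1091190641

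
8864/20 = 443+1/5  =  443.20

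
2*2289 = 4578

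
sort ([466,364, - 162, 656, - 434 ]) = [ - 434, - 162,364,466,656 ]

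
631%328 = 303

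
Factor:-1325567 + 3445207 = 2^3*5^1*19^1*2789^1= 2119640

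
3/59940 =1/19980= 0.00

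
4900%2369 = 162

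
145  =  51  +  94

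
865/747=865/747=1.16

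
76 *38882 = 2955032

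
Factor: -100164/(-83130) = 2^1*5^(  -  1) * 163^( - 1 )* 491^1 = 982/815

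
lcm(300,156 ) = 3900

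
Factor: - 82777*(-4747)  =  23^1 * 47^1*59^1*61^1 * 101^1  =  392942419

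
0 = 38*0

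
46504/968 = 48+5/121 = 48.04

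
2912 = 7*416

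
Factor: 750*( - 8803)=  - 2^1*3^1*5^3*8803^1 = - 6602250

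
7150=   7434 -284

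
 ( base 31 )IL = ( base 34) h1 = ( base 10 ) 579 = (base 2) 1001000011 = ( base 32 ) i3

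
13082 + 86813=99895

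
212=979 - 767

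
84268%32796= 18676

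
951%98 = 69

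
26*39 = 1014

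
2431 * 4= 9724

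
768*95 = 72960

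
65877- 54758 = 11119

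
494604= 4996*99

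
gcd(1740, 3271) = 1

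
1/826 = 1/826 = 0.00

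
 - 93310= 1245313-1338623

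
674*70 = 47180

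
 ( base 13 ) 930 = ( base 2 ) 11000011000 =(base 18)4ec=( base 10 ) 1560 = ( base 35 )19K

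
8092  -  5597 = 2495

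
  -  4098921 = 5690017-9788938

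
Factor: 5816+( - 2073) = 3743=19^1*197^1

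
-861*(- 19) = 16359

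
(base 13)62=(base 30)2k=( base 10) 80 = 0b1010000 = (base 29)2m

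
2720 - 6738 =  - 4018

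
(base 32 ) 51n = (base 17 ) 10f7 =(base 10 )5175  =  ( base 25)870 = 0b1010000110111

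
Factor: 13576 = 2^3*1697^1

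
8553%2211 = 1920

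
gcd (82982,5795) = 1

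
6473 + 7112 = 13585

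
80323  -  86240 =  - 5917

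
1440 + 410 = 1850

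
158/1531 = 158/1531 = 0.10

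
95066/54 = 47533/27 = 1760.48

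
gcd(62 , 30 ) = 2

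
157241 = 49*3209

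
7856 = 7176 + 680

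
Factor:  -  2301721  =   - 691^1*3331^1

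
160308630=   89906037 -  - 70402593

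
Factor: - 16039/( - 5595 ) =3^( - 1)*5^ ( - 1 )*43^1 = 43/15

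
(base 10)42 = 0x2a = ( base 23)1J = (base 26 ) 1G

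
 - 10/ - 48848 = 5/24424 = 0.00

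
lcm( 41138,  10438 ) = 699346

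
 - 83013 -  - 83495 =482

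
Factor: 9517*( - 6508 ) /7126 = - 30968318/3563 = - 2^1*7^(- 1 )*31^1*307^1*509^(-1 )*1627^1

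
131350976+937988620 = 1069339596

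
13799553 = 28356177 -14556624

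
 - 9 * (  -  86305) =776745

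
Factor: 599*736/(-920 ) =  - 2396/5 = - 2^2*5^(- 1)*599^1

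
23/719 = 23/719= 0.03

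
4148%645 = 278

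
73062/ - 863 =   -  85+ 293/863 = - 84.66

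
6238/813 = 7+547/813=7.67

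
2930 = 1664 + 1266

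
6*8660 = 51960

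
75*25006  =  1875450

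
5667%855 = 537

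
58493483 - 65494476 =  - 7000993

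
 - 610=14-624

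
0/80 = 0 = 0.00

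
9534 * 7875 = 75080250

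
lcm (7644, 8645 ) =726180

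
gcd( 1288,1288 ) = 1288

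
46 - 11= 35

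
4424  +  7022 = 11446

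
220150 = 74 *2975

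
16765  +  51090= 67855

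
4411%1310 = 481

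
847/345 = 847/345 = 2.46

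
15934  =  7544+8390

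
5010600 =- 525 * ( - 9544) 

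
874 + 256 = 1130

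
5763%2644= 475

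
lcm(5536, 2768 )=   5536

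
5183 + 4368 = 9551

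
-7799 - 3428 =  - 11227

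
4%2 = 0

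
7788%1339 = 1093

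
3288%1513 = 262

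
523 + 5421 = 5944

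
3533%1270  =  993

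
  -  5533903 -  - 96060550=90526647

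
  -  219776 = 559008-778784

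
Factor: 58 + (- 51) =7 = 7^1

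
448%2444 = 448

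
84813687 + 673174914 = 757988601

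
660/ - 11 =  - 60/1 = - 60.00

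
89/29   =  89/29 = 3.07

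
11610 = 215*54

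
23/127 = 23/127 = 0.18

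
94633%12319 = 8400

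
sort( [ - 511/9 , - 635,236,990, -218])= [ -635, - 218, - 511/9  ,  236,990] 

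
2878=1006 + 1872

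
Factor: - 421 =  - 421^1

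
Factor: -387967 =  - 387967^1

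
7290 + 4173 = 11463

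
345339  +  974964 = 1320303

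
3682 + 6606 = 10288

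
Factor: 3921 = 3^1*1307^1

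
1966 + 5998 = 7964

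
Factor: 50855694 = 2^1*3^1 * 109^1*77761^1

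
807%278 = 251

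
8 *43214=345712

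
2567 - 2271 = 296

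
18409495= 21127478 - 2717983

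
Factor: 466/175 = 2^1 *5^(-2) * 7^ ( - 1)*233^1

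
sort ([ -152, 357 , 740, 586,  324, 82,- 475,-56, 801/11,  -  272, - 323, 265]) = [  -  475 , - 323,- 272,- 152,-56,801/11,82 , 265,324,357, 586,740]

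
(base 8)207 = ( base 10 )135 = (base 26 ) 55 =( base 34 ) 3X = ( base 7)252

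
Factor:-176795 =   -  5^1 * 19^1*1861^1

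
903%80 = 23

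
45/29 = 1+16/29 = 1.55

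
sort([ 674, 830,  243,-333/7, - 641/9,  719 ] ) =[-641/9, - 333/7, 243 , 674  ,  719 , 830]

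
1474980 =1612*915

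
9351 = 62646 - 53295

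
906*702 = 636012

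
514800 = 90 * 5720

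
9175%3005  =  160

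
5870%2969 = 2901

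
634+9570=10204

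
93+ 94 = 187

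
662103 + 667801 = 1329904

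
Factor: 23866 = 2^1 * 11933^1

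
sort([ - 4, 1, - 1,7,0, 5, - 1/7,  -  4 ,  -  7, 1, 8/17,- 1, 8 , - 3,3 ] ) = [ - 7,-4,-4, - 3 ,  -  1,  -  1, - 1/7,0, 8/17,1, 1, 3,5, 7, 8]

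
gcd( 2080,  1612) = 52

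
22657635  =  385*58851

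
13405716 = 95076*141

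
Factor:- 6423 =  - 3^1*2141^1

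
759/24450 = 253/8150 = 0.03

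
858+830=1688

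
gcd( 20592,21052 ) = 4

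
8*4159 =33272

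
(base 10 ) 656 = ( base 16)290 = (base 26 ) P6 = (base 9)808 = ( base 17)24A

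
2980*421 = 1254580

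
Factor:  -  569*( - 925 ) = 5^2*37^1*569^1=526325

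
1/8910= 1/8910= 0.00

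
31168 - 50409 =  - 19241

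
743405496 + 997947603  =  1741353099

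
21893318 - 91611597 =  - 69718279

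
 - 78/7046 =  - 1 + 268/271 = - 0.01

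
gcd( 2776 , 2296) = 8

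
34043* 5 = 170215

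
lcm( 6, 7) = 42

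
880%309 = 262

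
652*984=641568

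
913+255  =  1168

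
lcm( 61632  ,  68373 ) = 4375872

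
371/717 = 371/717=0.52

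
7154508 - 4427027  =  2727481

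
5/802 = 5/802 = 0.01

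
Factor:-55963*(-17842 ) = 2^1*11^1* 191^1 * 293^1*811^1=998491846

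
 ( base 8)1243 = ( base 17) 25c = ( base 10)675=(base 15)300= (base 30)MF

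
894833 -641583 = 253250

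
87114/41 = 2124 + 30/41 = 2124.73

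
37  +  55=92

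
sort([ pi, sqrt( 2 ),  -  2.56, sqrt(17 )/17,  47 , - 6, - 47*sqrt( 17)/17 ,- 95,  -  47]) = [ - 95, - 47, - 47*sqrt( 17)/17,  -  6, - 2.56, sqrt( 17 ) /17, sqrt(2 ), pi, 47 ] 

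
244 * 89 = 21716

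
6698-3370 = 3328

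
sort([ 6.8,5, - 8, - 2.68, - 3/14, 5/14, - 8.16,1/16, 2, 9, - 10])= [ - 10  ,- 8.16,-8, - 2.68 , - 3/14,1/16,5/14 , 2,5,  6.8, 9 ]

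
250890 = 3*83630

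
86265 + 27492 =113757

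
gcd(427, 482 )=1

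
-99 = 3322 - 3421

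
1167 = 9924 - 8757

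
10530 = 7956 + 2574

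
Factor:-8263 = -8263^1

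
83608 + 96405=180013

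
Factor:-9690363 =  - 3^2*1076707^1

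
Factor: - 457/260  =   - 2^( - 2)*5^( - 1 )*13^( - 1 )*457^1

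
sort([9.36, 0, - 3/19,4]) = [ - 3/19,0,  4,9.36]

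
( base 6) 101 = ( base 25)1c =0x25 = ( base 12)31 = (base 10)37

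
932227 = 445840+486387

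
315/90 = 3 + 1/2=3.50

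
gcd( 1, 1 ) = 1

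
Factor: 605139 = 3^1*43^1*4691^1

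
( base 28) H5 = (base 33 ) ej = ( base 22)lj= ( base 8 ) 741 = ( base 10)481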